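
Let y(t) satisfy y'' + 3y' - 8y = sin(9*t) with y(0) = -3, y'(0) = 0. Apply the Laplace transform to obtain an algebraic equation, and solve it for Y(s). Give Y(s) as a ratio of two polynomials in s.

Y(s) = (-3*s^3 - 9*s^2 - 243*s - 720)/(s^4 + 3*s^3 + 73*s^2 + 243*s - 648)

Apply the Laplace transform to the equation.
The derivative rules (L{y''} = s^2 Y - s·y(0) - y'(0) and L{y'} = sY - y(0), with y(0) = -3, y'(0) = 0) turn the left side into (s^2 + 3*s - 8)Y - (-3*s - 9).
The right side is L{sin(9*t)} = 9/(s^2 + 81).
So (s^2 + 3*s - 8)Y = 9/(s^2 + 81) + (-3*s - 9).
Divide through and combine into a single rational function.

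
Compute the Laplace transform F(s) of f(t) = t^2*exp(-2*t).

F(s) = 2/(s + 2)^3

L{e^(-2t)} = 1/(s + 2).
Then apply L{t^2·g(t)} = (-1)^2 d^2/ds^2[G(s)] with G(s) = 1/(s + 2):
differentiating 2 times and applying the sign gives 2/(s + 2)^3.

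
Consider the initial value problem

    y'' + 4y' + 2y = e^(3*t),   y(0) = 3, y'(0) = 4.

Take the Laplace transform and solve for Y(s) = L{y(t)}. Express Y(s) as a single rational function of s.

Y(s) = (3*s^2 + 7*s - 47)/(s^3 + s^2 - 10*s - 6)

Apply the Laplace transform to the equation.
With L{y''} = s^2 Y - s·y(0) - y'(0) and L{y'} = sY - y(0), with y(0) = 3, y'(0) = 4: the LHS transforms to (s^2 + 4*s + 2)Y - (3*s + 16).
The right side is L{e^(3*t)} = 1/(s - 3).
So (s^2 + 4*s + 2)Y = 1/(s - 3) + (3*s + 16).
Divide through and combine into a single rational function.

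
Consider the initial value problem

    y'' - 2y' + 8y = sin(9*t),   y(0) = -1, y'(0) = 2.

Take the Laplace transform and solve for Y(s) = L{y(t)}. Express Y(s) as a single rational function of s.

Apply the Laplace transform to the equation.
The derivative rules (L{y''} = s^2 Y - s·y(0) - y'(0) and L{y'} = sY - y(0), with y(0) = -1, y'(0) = 2) turn the left side into (s^2 - 2*s + 8)Y - (-s + 4).
The right side is L{sin(9*t)} = 9/(s^2 + 81).
So (s^2 - 2*s + 8)Y = 9/(s^2 + 81) + (-s + 4).
Isolate Y and clear denominators.

Y(s) = (-s^3 + 4*s^2 - 81*s + 333)/(s^4 - 2*s^3 + 89*s^2 - 162*s + 648)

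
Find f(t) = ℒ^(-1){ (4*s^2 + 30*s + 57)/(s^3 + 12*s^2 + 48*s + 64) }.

f(t) = t^2*exp(-4*t)/2 - 2*t*exp(-4*t) + 4*exp(-4*t)

Factor the denominator: s^3 + 12*s^2 + 48*s + 64 = (s + 4)^3.
Partial fraction decomposition gives [4/(s + 4)] + [-2/(s + 4)^2] + [(s + 4)^(-3)].
Invert each term: 4/(s + 4) ↔ 4e^(-4t); -2/(s + 4)^2 ↔ -2t·e^(-4t); 1/(s + 4)^3 ↔ (1/2)t^2·e^(-4t).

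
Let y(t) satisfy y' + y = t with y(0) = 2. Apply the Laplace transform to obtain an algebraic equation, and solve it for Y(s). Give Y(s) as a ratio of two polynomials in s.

Take the Laplace transform of both sides.
The derivative rules (L{y'} = sY - y(0) = sY - 2) turn the left side into (s + 1)Y - (2).
The right side is L{t} = s^(-2).
So (s + 1)Y = s^(-2) + (2).
Isolate Y and clear denominators.

Y(s) = (2*s^2 + 1)/(s^3 + s^2)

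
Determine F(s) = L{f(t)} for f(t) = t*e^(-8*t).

L{t} = 1!/s^2 = 1/s^2.
By the first shifting theorem, multiplying by e^(-8t) replaces s with s + 8.

F(s) = (s + 8)^(-2)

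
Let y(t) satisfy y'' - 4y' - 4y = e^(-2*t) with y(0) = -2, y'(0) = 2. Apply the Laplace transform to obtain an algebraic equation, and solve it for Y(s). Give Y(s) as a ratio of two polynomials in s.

Y(s) = (-2*s^2 + 6*s + 21)/(s^3 - 2*s^2 - 12*s - 8)

Apply the Laplace transform to the equation.
With L{y''} = s^2 Y - s·y(0) - y'(0) and L{y'} = sY - y(0), with y(0) = -2, y'(0) = 2: the LHS transforms to (s^2 - 4*s - 4)Y - (-2*s + 10).
The right side is L{e^(-2*t)} = 1/(s + 2).
So (s^2 - 4*s - 4)Y = 1/(s + 2) + (-2*s + 10).
Isolate Y and clear denominators.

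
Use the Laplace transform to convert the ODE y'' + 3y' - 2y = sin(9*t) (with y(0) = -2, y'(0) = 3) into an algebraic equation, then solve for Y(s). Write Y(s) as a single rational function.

Apply the Laplace transform to the equation.
With L{y''} = s^2 Y - s·y(0) - y'(0) and L{y'} = sY - y(0), with y(0) = -2, y'(0) = 3: the LHS transforms to (s^2 + 3*s - 2)Y - (-2*s - 3).
The right side is L{sin(9*t)} = 9/(s^2 + 81).
So (s^2 + 3*s - 2)Y = 9/(s^2 + 81) + (-2*s - 3).
Divide through and combine into a single rational function.

Y(s) = (-2*s^3 - 3*s^2 - 162*s - 234)/(s^4 + 3*s^3 + 79*s^2 + 243*s - 162)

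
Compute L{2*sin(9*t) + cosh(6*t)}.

Apply the Laplace transform termwise.
L{cosh(6t)} = s/(s^2 - 36); (2)·[L{sin(9t)} = 9/(s^2 + 81)].

s/(s^2 - 36) + 18/(s^2 + 81)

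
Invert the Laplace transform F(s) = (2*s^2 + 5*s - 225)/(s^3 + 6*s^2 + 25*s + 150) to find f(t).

f(t) = -5*sin(5*t) + 5*cos(5*t) - 3*exp(-6*t)

Factor the denominator: s^3 + 6*s^2 + 25*s + 150 = (s + 6)*(s^2 + 25).
Partial fraction decomposition gives [-3/(s + 6)] + [5*s/(s^2 + 25)] + [-25/(s^2 + 25)].
Invert each term: -3/(s + 6) ↔ -3e^(-6t); 5·s/(s^2 + 25) ↔ 5cos(5t); -5·5/(s^2 + 25) ↔ -5sin(5t).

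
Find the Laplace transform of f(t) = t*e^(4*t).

L{e^(4t)} = 1/(s - 4).
Then apply L{t·g(t)} = -d/ds[G(s)] with G(s) = 1/(s - 4):
differentiating 1 time and applying the sign gives (s - 4)^(-2).

(s - 4)^(-2)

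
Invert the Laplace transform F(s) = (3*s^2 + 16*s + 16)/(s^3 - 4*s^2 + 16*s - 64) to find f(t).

Factor the denominator: s^3 - 4*s^2 + 16*s - 64 = (s - 4)*(s^2 + 16).
Partial fraction decomposition gives [4/(s - 4)] + [-s/(s^2 + 16)] + [12/(s^2 + 16)].
Invert each term: 4/(s - 4) ↔ 4e^(4t); -1·s/(s^2 + 16) ↔ -cos(4t); 3·4/(s^2 + 16) ↔ 3sin(4t).

f(t) = 4*exp(4*t) + 3*sin(4*t) - cos(4*t)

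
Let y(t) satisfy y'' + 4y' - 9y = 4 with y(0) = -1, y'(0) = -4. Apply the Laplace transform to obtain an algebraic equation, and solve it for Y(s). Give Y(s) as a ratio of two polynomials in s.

Laplace-transform each side.
With L{y''} = s^2 Y - s·y(0) - y'(0) and L{y'} = sY - y(0), with y(0) = -1, y'(0) = -4: the LHS transforms to (s^2 + 4*s - 9)Y - (-s - 8).
The right side is L{4} = 4/s.
So (s^2 + 4*s - 9)Y = 4/s + (-s - 8).
Solve for Y(s) and write it as one ratio of polynomials.

Y(s) = (-s^2 - 8*s + 4)/(s^3 + 4*s^2 - 9*s)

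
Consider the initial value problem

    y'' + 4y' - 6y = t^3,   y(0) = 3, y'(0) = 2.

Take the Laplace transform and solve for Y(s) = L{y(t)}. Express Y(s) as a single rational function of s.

Y(s) = (3*s^5 + 14*s^4 + 6)/(s^6 + 4*s^5 - 6*s^4)

Transform both sides with L{·}.
With L{y''} = s^2 Y - s·y(0) - y'(0) and L{y'} = sY - y(0), with y(0) = 3, y'(0) = 2: the LHS transforms to (s^2 + 4*s - 6)Y - (3*s + 14).
The right side is L{t^3} = 6/s^4.
So (s^2 + 4*s - 6)Y = 6/s^4 + (3*s + 14).
Divide through and combine into a single rational function.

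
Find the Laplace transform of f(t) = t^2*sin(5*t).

L{sin(5t)} = 5/(s^2 + 25).
Then apply L{t^2·g(t)} = (-1)^2 d^2/ds^2[H(s)] with H(s) = 5/(s^2 + 25):
differentiating 2 times and applying the sign gives 10*(3*s^2 - 25)/(s^2 + 25)^3.

10*(3*s^2 - 25)/(s^2 + 25)^3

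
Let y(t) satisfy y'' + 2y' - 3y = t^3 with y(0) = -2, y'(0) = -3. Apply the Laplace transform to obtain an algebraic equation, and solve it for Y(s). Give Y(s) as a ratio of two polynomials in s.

Y(s) = (-2*s^5 - 7*s^4 + 6)/(s^6 + 2*s^5 - 3*s^4)

Apply the Laplace transform to the equation.
Using L{y''} = s^2 Y - s·y(0) - y'(0) and L{y'} = sY - y(0), with y(0) = -2, y'(0) = -3, the left side becomes (s^2 + 2*s - 3)Y - (-2*s - 7).
The right side is L{t^3} = 6/s^4.
So (s^2 + 2*s - 3)Y = 6/s^4 + (-2*s - 7).
Isolate Y and clear denominators.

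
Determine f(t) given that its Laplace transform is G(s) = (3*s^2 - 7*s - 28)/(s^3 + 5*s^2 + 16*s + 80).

Factor the denominator: s^3 + 5*s^2 + 16*s + 80 = (s + 5)*(s^2 + 16).
Partial fraction decomposition gives [2/(s + 5)] + [s/(s^2 + 16)] + [-12/(s^2 + 16)].
Invert each term: 2/(s + 5) ↔ 2e^(-5t); 1·s/(s^2 + 16) ↔ cos(4t); -3·4/(s^2 + 16) ↔ -3sin(4t).

f(t) = -3*sin(4*t) + cos(4*t) + 2*exp(-5*t)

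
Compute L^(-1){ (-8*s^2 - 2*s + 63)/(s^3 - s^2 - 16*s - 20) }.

-5*t*exp(-2*t) - 3*exp(5*t) - 5*exp(-2*t)

Factor the denominator: s^3 - s^2 - 16*s - 20 = (s - 5)*(s + 2)^2.
Partial fraction decomposition gives [-5/(s + 2)] + [-5/(s + 2)^2] + [-3/(s - 5)].
Invert each term: -5/(s + 2) ↔ -5e^(-2t); -5/(s + 2)^2 ↔ -5t·e^(-2t); -3/(s - 5) ↔ -3e^(5t).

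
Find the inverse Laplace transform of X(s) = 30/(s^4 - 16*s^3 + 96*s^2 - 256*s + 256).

5*t^3*exp(4*t)

Rewrite the denominator: s^4 - 16*s^3 + 96*s^2 - 256*s + 256 = (s - 4)^4.
The form in (s - 4) signals a first-shifting-theorem factor e^(4t).
Since L{t^3} = 3!/s^4 = 6/s^4, the inverse is t^3*exp(4*t), scaled by 5.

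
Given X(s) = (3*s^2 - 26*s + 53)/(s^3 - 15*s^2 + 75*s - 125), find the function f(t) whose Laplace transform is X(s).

Factor the denominator: s^3 - 15*s^2 + 75*s - 125 = (s - 5)^3.
Partial fraction decomposition gives [3/(s - 5)] + [4/(s - 5)^2] + [-2/(s - 5)^3].
Invert each term: 3/(s - 5) ↔ 3e^(5t); 4/(s - 5)^2 ↔ 4t·e^(5t); -2/(s - 5)^3 ↔ (-1)t^2·e^(5t).

f(t) = -t^2*exp(5*t) + 4*t*exp(5*t) + 3*exp(5*t)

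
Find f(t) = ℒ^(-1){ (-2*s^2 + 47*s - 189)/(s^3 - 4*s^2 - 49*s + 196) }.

Factor the denominator: s^3 - 4*s^2 - 49*s + 196 = (s - 7)*(s - 4)*(s + 7).
Partial fraction decomposition gives [-4/(s + 7)] + [1/(s - 4)] + [1/(s - 7)].
Invert each term: -4/(s + 7) ↔ -4e^(-7t); 1/(s - 4) ↔ e^(4t); 1/(s - 7) ↔ e^(7t).

f(t) = exp(7*t) + exp(4*t) - 4*exp(-7*t)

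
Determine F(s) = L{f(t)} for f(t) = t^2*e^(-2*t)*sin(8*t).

L{sin(8t)} = 8/(s^2 + 64).
Multiplying by e^(-2t) shifts s → s + 2, so L{e^(-2*t)*sin(8*t)} = 8/((s + 2)^2 + 64).
Then apply L{t^2·g(t)} = (-1)^2 d^2/ds^2[G(s)] with G(s) = 8/((s + 2)^2 + 64):
differentiating 2 times and applying the sign gives 16*(3*s^2 + 12*s - 52)/(s^2 + 4*s + 68)^3.

F(s) = 16*(3*s^2 + 12*s - 52)/(s^2 + 4*s + 68)^3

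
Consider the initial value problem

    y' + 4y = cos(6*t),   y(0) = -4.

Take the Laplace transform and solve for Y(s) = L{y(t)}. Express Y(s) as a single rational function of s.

Apply the Laplace transform to the equation.
With L{y'} = sY - y(0) = sY - (-4): the LHS transforms to (s + 4)Y - (-4).
The right side is L{cos(6*t)} = s/(s^2 + 36).
So (s + 4)Y = s/(s^2 + 36) + (-4).
Isolate Y and clear denominators.

Y(s) = (-4*s^2 + s - 144)/(s^3 + 4*s^2 + 36*s + 144)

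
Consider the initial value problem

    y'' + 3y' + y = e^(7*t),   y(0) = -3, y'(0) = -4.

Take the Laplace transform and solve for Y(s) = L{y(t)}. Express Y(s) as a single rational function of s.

Y(s) = (-3*s^2 + 8*s + 92)/(s^3 - 4*s^2 - 20*s - 7)

Apply the Laplace transform to the equation.
Using L{y''} = s^2 Y - s·y(0) - y'(0) and L{y'} = sY - y(0), with y(0) = -3, y'(0) = -4, the left side becomes (s^2 + 3*s + 1)Y - (-3*s - 13).
The right side is L{e^(7*t)} = 1/(s - 7).
So (s^2 + 3*s + 1)Y = 1/(s - 7) + (-3*s - 13).
Isolate Y and clear denominators.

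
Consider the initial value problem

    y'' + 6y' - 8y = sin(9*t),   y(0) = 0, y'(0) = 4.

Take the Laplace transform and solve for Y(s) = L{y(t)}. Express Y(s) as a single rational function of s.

Y(s) = (4*s^2 + 333)/(s^4 + 6*s^3 + 73*s^2 + 486*s - 648)

Transform both sides with L{·}.
The derivative rules (L{y''} = s^2 Y - s·y(0) - y'(0) and L{y'} = sY - y(0), with y(0) = 0, y'(0) = 4) turn the left side into (s^2 + 6*s - 8)Y - (4).
The right side is L{sin(9*t)} = 9/(s^2 + 81).
So (s^2 + 6*s - 8)Y = 9/(s^2 + 81) + (4).
Divide through and combine into a single rational function.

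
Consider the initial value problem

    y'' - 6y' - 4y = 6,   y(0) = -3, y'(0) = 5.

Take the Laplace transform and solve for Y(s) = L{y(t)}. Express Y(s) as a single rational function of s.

Apply the Laplace transform to the equation.
Using L{y''} = s^2 Y - s·y(0) - y'(0) and L{y'} = sY - y(0), with y(0) = -3, y'(0) = 5, the left side becomes (s^2 - 6*s - 4)Y - (-3*s + 23).
The right side is L{6} = 6/s.
So (s^2 - 6*s - 4)Y = 6/s + (-3*s + 23).
Solve for Y(s) and write it as one ratio of polynomials.

Y(s) = (-3*s^2 + 23*s + 6)/(s^3 - 6*s^2 - 4*s)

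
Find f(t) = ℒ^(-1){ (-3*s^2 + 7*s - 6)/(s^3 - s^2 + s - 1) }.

f(t) = -exp(t) + 5*sin(t) - 2*cos(t)

Factor the denominator: s^3 - s^2 + s - 1 = (s - 1)*(s^2 + 1).
Partial fraction decomposition gives [-1/(s - 1)] + [-2*s/(s^2 + 1)] + [5/(s^2 + 1)].
Invert each term: -1/(s - 1) ↔ -e^(t); -2·s/(s^2 + 1) ↔ -2cos(t); 5·1/(s^2 + 1) ↔ 5sin(t).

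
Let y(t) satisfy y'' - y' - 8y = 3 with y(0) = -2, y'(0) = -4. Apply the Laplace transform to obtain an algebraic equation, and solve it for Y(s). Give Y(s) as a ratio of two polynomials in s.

Laplace-transform each side.
With L{y''} = s^2 Y - s·y(0) - y'(0) and L{y'} = sY - y(0), with y(0) = -2, y'(0) = -4: the LHS transforms to (s^2 - s - 8)Y - (-2*s - 2).
The right side is L{3} = 3/s.
So (s^2 - s - 8)Y = 3/s + (-2*s - 2).
Divide through and combine into a single rational function.

Y(s) = (-2*s^2 - 2*s + 3)/(s^3 - s^2 - 8*s)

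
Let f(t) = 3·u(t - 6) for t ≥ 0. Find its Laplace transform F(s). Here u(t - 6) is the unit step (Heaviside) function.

F(s) = 3*exp(-6*s)/s

By the second shifting theorem, L{u(t - c)·g(t - c)} = e^(-cs)·G(s) with c = 6 and G(s) = L{g(t)}.
L{3} = 3/s.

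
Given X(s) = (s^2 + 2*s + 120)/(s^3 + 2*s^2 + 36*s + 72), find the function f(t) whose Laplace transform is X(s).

Factor the denominator: s^3 + 2*s^2 + 36*s + 72 = (s + 2)*(s^2 + 36).
Partial fraction decomposition gives [3/(s + 2)] + [-2*s/(s^2 + 36)] + [6/(s^2 + 36)].
Invert each term: 3/(s + 2) ↔ 3e^(-2t); -2·s/(s^2 + 36) ↔ -2cos(6t); 1·6/(s^2 + 36) ↔ sin(6t).

f(t) = sin(6*t) - 2*cos(6*t) + 3*exp(-2*t)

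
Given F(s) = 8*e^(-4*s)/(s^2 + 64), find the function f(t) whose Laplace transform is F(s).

The factor e^(-4s) signals a time shift by c = 4 (second shifting theorem).
L{sin(8t)} = 8/(s^2 + 64), so L^-1{8/(s^2 + 64)} = sin(8*t).
Hence the inverse is u(t - 4) times that function evaluated at t - 4.

f(t) = Heaviside(t - 4)*(sin(8*t - 32))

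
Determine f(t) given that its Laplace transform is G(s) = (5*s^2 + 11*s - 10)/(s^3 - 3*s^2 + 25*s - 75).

Factor the denominator: s^3 - 3*s^2 + 25*s - 75 = (s - 3)*(s^2 + 25).
Partial fraction decomposition gives [2/(s - 3)] + [3*s/(s^2 + 25)] + [20/(s^2 + 25)].
Invert each term: 2/(s - 3) ↔ 2e^(3t); 3·s/(s^2 + 25) ↔ 3cos(5t); 4·5/(s^2 + 25) ↔ 4sin(5t).

f(t) = 2*exp(3*t) + 4*sin(5*t) + 3*cos(5*t)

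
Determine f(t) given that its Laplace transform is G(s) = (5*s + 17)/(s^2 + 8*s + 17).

Complete the square in the denominator: s^2 + 8*s + 17 = (s + 4)^2 + 1^2.
Split the numerator to match: 5*s + 17 = 5·(s + 4) - 3·1.
Invert each term: 5·(s + 4)/((s + 4)^2 + 1) ↔ 5e^(-4t)cos(t); -3·1/((s + 4)^2 + 1) ↔ -3e^(-4t)sin(t).

f(t) = -3*exp(-4*t)*sin(t) + 5*exp(-4*t)*cos(t)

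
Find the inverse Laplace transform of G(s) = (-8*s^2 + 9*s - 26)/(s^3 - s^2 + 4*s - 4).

-5*exp(t) + 3*sin(2*t) - 3*cos(2*t)

Factor the denominator: s^3 - s^2 + 4*s - 4 = (s - 1)*(s^2 + 4).
Partial fraction decomposition gives [-5/(s - 1)] + [-3*s/(s^2 + 4)] + [6/(s^2 + 4)].
Invert each term: -5/(s - 1) ↔ -5e^(t); -3·s/(s^2 + 4) ↔ -3cos(2t); 3·2/(s^2 + 4) ↔ 3sin(2t).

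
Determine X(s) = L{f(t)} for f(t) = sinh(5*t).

L{sinh(5t)} = 5/(s^2 - 25).

X(s) = 5/(s^2 - 25)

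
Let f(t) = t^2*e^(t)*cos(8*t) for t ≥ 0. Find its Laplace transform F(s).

L{cos(8t)} = s/(s^2 + 64).
Multiplying by e^(t) shifts s → s - 1, so L{e^(t)*cos(8*t)} = (s - 1)/((s - 1)^2 + 64).
Then apply L{t^2·g(t)} = (-1)^2 d^2/ds^2[G(s)] with G(s) = (s - 1)/((s - 1)^2 + 64):
differentiating 2 times and applying the sign gives 2*(s - 1)*(s^2 - 2*s - 191)/(s^2 - 2*s + 65)^3.

F(s) = 2*(s - 1)*(s^2 - 2*s - 191)/(s^2 - 2*s + 65)^3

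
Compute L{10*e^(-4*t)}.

10/(s + 4)

L{10} = 10/s.
By the first shifting theorem, multiplying by e^(-4t) replaces s with s + 4.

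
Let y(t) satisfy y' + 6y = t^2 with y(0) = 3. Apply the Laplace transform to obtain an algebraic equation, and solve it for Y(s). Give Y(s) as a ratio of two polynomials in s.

Laplace-transform each side.
Using L{y'} = sY - y(0) = sY - 3, the left side becomes (s + 6)Y - (3).
The right side is L{t^2} = 2/s^3.
So (s + 6)Y = 2/s^3 + (3).
Isolate Y and clear denominators.

Y(s) = (3*s^3 + 2)/(s^4 + 6*s^3)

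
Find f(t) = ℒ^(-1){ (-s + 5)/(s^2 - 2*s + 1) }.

Factor the denominator: s^2 - 2*s + 1 = (s - 1)^2.
Partial fraction decomposition gives [-1/(s - 1)] + [4/(s - 1)^2].
Invert each term: -1/(s - 1) ↔ -e^(t); 4/(s - 1)^2 ↔ 4t·e^(t).

f(t) = 4*t*exp(t) - exp(t)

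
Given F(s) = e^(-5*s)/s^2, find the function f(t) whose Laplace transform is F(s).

f(t) = Heaviside(t - 5)*(t - 5)

The factor e^(-5s) signals a time shift by c = 5 (second shifting theorem).
L{t} = 1!/s^2 = 1/s^2, so L^-1{s^(-2)} = t.
Hence the inverse is u(t - 5) times that function evaluated at t - 5.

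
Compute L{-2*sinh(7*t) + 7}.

-14/(s^2 - 49) + 7/s

By linearity of the Laplace transform, transform each term separately.
L{7} = 7/s; (-2)·[L{sinh(7t)} = 7/(s^2 - 49)].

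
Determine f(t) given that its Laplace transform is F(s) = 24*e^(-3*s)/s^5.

f(t) = Heaviside(t - 3)*((t - 3)^4)

The factor e^(-3s) signals a time shift by c = 3 (second shifting theorem).
L{t^4} = 4!/s^5 = 24/s^5, so L^-1{24/s^5} = t^4.
Hence the inverse is u(t - 3) times that function evaluated at t - 3.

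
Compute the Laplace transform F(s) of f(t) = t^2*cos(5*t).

L{cos(5t)} = s/(s^2 + 25).
Then apply L{t^2·g(t)} = (-1)^2 d^2/ds^2[G(s)] with G(s) = s/(s^2 + 25):
differentiating 2 times and applying the sign gives 2*s*(s^2 - 75)/(s^2 + 25)^3.

F(s) = 2*s*(s^2 - 75)/(s^2 + 25)^3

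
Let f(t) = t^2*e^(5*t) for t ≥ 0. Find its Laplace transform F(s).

F(s) = 2/(s - 5)^3

L{t^2} = 2!/s^3 = 2/s^3.
By the first shifting theorem, multiplying by e^(5t) replaces s with s - 5.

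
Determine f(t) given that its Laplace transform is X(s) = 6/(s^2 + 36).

f(t) = sin(6*t)

Since L{sin(6t)} = 6/(s^2 + 36), the inverse is sin(6*t).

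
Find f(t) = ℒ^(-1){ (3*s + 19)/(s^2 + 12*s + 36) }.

Factor the denominator: s^2 + 12*s + 36 = (s + 6)^2.
Partial fraction decomposition gives [3/(s + 6)] + [(s + 6)^(-2)].
Invert each term: 3/(s + 6) ↔ 3e^(-6t); 1/(s + 6)^2 ↔ t·e^(-6t).

f(t) = t*exp(-6*t) + 3*exp(-6*t)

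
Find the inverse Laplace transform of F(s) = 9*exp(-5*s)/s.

Heaviside(t - 5)*(9)

The factor e^(-5s) signals a time shift by c = 5 (second shifting theorem).
L{9} = 9/s, so L^-1{9/s} = 9.
Hence the inverse is u(t - 5) times that function evaluated at t - 5.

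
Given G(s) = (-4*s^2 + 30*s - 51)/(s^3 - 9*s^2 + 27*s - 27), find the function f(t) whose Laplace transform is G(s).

Factor the denominator: s^3 - 9*s^2 + 27*s - 27 = (s - 3)^3.
Partial fraction decomposition gives [-4/(s - 3)] + [6/(s - 3)^2] + [3/(s - 3)^3].
Invert each term: -4/(s - 3) ↔ -4e^(3t); 6/(s - 3)^2 ↔ 6t·e^(3t); 3/(s - 3)^3 ↔ (3/2)t^2·e^(3t).

f(t) = 3*t^2*exp(3*t)/2 + 6*t*exp(3*t) - 4*exp(3*t)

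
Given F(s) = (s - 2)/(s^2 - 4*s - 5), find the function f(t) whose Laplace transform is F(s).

f(t) = exp(2*t)*cosh(3*t)

Rewrite the denominator: s^2 - 4*s - 5 = (s - 2)^2 - 9.
The form in (s - 2) signals a first-shifting-theorem factor e^(2t).
Since L{cosh(3t)} = s/(s^2 - 9), the inverse is exp(2*t)*cosh(3*t).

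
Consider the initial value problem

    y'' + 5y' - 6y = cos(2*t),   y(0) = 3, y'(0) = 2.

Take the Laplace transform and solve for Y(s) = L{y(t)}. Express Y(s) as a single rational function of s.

Transform both sides with L{·}.
With L{y''} = s^2 Y - s·y(0) - y'(0) and L{y'} = sY - y(0), with y(0) = 3, y'(0) = 2: the LHS transforms to (s^2 + 5*s - 6)Y - (3*s + 17).
The right side is L{cos(2*t)} = s/(s^2 + 4).
So (s^2 + 5*s - 6)Y = s/(s^2 + 4) + (3*s + 17).
Divide through and combine into a single rational function.

Y(s) = (3*s^3 + 17*s^2 + 13*s + 68)/(s^4 + 5*s^3 - 2*s^2 + 20*s - 24)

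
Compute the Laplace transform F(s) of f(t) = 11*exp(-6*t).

L{11} = 11/s.
By the first shifting theorem, multiplying by e^(-6t) replaces s with s + 6.

F(s) = 11/(s + 6)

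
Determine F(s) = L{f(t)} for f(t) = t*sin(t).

F(s) = 2*s/(s^2 + 1)^2

L{sin(t)} = 1/(s^2 + 1).
Then apply L{t·g(t)} = -d/ds[G(s)] with G(s) = 1/(s^2 + 1):
differentiating 1 time and applying the sign gives 2*s/(s^2 + 1)^2.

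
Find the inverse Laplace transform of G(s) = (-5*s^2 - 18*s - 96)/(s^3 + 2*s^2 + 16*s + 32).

-4*sin(4*t) - cos(4*t) - 4*exp(-2*t)

Factor the denominator: s^3 + 2*s^2 + 16*s + 32 = (s + 2)*(s^2 + 16).
Partial fraction decomposition gives [-4/(s + 2)] + [-s/(s^2 + 16)] + [-16/(s^2 + 16)].
Invert each term: -4/(s + 2) ↔ -4e^(-2t); -1·s/(s^2 + 16) ↔ -cos(4t); -4·4/(s^2 + 16) ↔ -4sin(4t).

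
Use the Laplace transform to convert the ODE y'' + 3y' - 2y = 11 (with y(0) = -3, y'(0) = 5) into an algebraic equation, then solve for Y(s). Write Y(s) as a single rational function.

Apply the Laplace transform to the equation.
With L{y''} = s^2 Y - s·y(0) - y'(0) and L{y'} = sY - y(0), with y(0) = -3, y'(0) = 5: the LHS transforms to (s^2 + 3*s - 2)Y - (-3*s - 4).
The right side is L{11} = 11/s.
So (s^2 + 3*s - 2)Y = 11/s + (-3*s - 4).
Isolate Y and clear denominators.

Y(s) = (-3*s^2 - 4*s + 11)/(s^3 + 3*s^2 - 2*s)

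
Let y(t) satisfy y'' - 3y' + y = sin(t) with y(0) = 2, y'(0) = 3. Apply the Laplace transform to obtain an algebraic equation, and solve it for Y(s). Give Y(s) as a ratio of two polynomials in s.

Y(s) = (2*s^3 - 3*s^2 + 2*s - 2)/(s^4 - 3*s^3 + 2*s^2 - 3*s + 1)

Apply the Laplace transform to the equation.
Using L{y''} = s^2 Y - s·y(0) - y'(0) and L{y'} = sY - y(0), with y(0) = 2, y'(0) = 3, the left side becomes (s^2 - 3*s + 1)Y - (2*s - 3).
The right side is L{sin(t)} = 1/(s^2 + 1).
So (s^2 - 3*s + 1)Y = 1/(s^2 + 1) + (2*s - 3).
Divide through and combine into a single rational function.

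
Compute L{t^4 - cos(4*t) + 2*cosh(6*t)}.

-s/(s^2 + 16) + 2*s/(s^2 - 36) + 24/s^5

By linearity of the Laplace transform, transform each term separately.
(-1)·[L{cos(4t)} = s/(s^2 + 16)]; (2)·[L{cosh(6t)} = s/(s^2 - 36)]; L{t^4} = 4!/s^5 = 24/s^5.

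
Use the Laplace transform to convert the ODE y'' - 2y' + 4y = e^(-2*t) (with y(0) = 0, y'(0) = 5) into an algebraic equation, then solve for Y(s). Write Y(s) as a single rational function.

Y(s) = (5*s + 11)/(s^3 + 8)

Laplace-transform each side.
Using L{y''} = s^2 Y - s·y(0) - y'(0) and L{y'} = sY - y(0), with y(0) = 0, y'(0) = 5, the left side becomes (s^2 - 2*s + 4)Y - (5).
The right side is L{e^(-2*t)} = 1/(s + 2).
So (s^2 - 2*s + 4)Y = 1/(s + 2) + (5).
Isolate Y and clear denominators.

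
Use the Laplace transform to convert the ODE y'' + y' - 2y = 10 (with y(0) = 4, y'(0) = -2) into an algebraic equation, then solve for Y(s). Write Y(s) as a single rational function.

Apply the Laplace transform to the equation.
Using L{y''} = s^2 Y - s·y(0) - y'(0) and L{y'} = sY - y(0), with y(0) = 4, y'(0) = -2, the left side becomes (s^2 + s - 2)Y - (4*s + 2).
The right side is L{10} = 10/s.
So (s^2 + s - 2)Y = 10/s + (4*s + 2).
Divide through and combine into a single rational function.

Y(s) = (4*s^2 + 2*s + 10)/(s^3 + s^2 - 2*s)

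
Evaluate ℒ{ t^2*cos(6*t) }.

2*s*(s^2 - 108)/(s^2 + 36)^3

L{cos(6t)} = s/(s^2 + 36).
Then apply L{t^2·g(t)} = (-1)^2 d^2/ds^2[G(s)] with G(s) = s/(s^2 + 36):
differentiating 2 times and applying the sign gives 2*s*(s^2 - 108)/(s^2 + 36)^3.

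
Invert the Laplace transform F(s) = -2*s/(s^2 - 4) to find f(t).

Since L{cosh(2t)} = s/(s^2 - 4), the inverse is cosh(2*t), scaled by -2.

f(t) = -2*cosh(2*t)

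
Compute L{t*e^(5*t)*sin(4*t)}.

L{sin(4t)} = 4/(s^2 + 16).
Multiplying by e^(5t) shifts s → s - 5, so L{e^(5*t)*sin(4*t)} = 4/((s - 5)^2 + 16).
Then apply L{t·g(t)} = -d/ds[G(s)] with G(s) = 4/((s - 5)^2 + 16):
differentiating 1 time and applying the sign gives 8*(s - 5)/(s^2 - 10*s + 41)^2.

8*(s - 5)/(s^2 - 10*s + 41)^2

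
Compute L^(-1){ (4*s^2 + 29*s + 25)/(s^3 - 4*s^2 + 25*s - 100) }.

5*exp(4*t) + 5*sin(5*t) - cos(5*t)

Factor the denominator: s^3 - 4*s^2 + 25*s - 100 = (s - 4)*(s^2 + 25).
Partial fraction decomposition gives [5/(s - 4)] + [-s/(s^2 + 25)] + [25/(s^2 + 25)].
Invert each term: 5/(s - 4) ↔ 5e^(4t); -1·s/(s^2 + 25) ↔ -cos(5t); 5·5/(s^2 + 25) ↔ 5sin(5t).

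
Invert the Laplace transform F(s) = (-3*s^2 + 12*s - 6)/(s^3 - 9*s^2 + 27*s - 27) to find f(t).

f(t) = 3*t^2*exp(3*t)/2 - 6*t*exp(3*t) - 3*exp(3*t)

Factor the denominator: s^3 - 9*s^2 + 27*s - 27 = (s - 3)^3.
Partial fraction decomposition gives [-3/(s - 3)] + [-6/(s - 3)^2] + [3/(s - 3)^3].
Invert each term: -3/(s - 3) ↔ -3e^(3t); -6/(s - 3)^2 ↔ -6t·e^(3t); 3/(s - 3)^3 ↔ (3/2)t^2·e^(3t).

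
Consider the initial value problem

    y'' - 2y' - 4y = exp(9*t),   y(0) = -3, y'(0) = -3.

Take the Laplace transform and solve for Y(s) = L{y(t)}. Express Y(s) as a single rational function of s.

Laplace-transform each side.
The derivative rules (L{y''} = s^2 Y - s·y(0) - y'(0) and L{y'} = sY - y(0), with y(0) = -3, y'(0) = -3) turn the left side into (s^2 - 2*s - 4)Y - (-3*s + 3).
The right side is L{exp(9*t)} = 1/(s - 9).
So (s^2 - 2*s - 4)Y = 1/(s - 9) + (-3*s + 3).
Divide through and combine into a single rational function.

Y(s) = (-3*s^2 + 30*s - 26)/(s^3 - 11*s^2 + 14*s + 36)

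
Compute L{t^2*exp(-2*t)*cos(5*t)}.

L{cos(5t)} = s/(s^2 + 25).
Multiplying by e^(-2t) shifts s → s + 2, so L{exp(-2*t)*cos(5*t)} = (s + 2)/((s + 2)^2 + 25).
Then apply L{t^2·g(t)} = (-1)^2 d^2/ds^2[H(s)] with H(s) = (s + 2)/((s + 2)^2 + 25):
differentiating 2 times and applying the sign gives 2*(s + 2)*(s^2 + 4*s - 71)/(s^2 + 4*s + 29)^3.

2*(s + 2)*(s^2 + 4*s - 71)/(s^2 + 4*s + 29)^3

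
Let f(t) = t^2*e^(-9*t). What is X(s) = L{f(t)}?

X(s) = 2/(s + 9)^3

L{e^(-9t)} = 1/(s + 9).
Then apply L{t^2·g(t)} = (-1)^2 d^2/ds^2[G(s)] with G(s) = 1/(s + 9):
differentiating 2 times and applying the sign gives 2/(s + 9)^3.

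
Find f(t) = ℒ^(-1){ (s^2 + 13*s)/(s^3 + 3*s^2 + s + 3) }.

Factor the denominator: s^3 + 3*s^2 + s + 3 = (s + 3)*(s^2 + 1).
Partial fraction decomposition gives [-3/(s + 3)] + [4*s/(s^2 + 1)] + [1/(s^2 + 1)].
Invert each term: -3/(s + 3) ↔ -3e^(-3t); 4·s/(s^2 + 1) ↔ 4cos(t); 1·1/(s^2 + 1) ↔ sin(t).

f(t) = sin(t) + 4*cos(t) - 3*exp(-3*t)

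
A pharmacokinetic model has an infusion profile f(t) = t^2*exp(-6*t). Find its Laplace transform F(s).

F(s) = 2/(s + 6)^3

L{e^(-6t)} = 1/(s + 6).
Then apply L{t^2·g(t)} = (-1)^2 d^2/ds^2[G(s)] with G(s) = 1/(s + 6):
differentiating 2 times and applying the sign gives 2/(s + 6)^3.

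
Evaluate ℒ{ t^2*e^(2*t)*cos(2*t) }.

L{cos(2t)} = s/(s^2 + 4).
Multiplying by e^(2t) shifts s → s - 2, so L{e^(2*t)*cos(2*t)} = (s - 2)/((s - 2)^2 + 4).
Then apply L{t^2·g(t)} = (-1)^2 d^2/ds^2[G(s)] with G(s) = (s - 2)/((s - 2)^2 + 4):
differentiating 2 times and applying the sign gives 2*(s - 2)*(s^2 - 4*s - 8)/(s^2 - 4*s + 8)^3.

2*(s - 2)*(s^2 - 4*s - 8)/(s^2 - 4*s + 8)^3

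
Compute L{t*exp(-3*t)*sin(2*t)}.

4*(s + 3)/(s^2 + 6*s + 13)^2

L{sin(2t)} = 2/(s^2 + 4).
Multiplying by e^(-3t) shifts s → s + 3, so L{exp(-3*t)*sin(2*t)} = 2/((s + 3)^2 + 4).
Then apply L{t·g(t)} = -d/ds[G(s)] with G(s) = 2/((s + 3)^2 + 4):
differentiating 1 time and applying the sign gives 4*(s + 3)/(s^2 + 6*s + 13)^2.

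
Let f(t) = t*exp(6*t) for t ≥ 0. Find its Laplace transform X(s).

X(s) = (s - 6)^(-2)

L{e^(6t)} = 1/(s - 6).
Then apply L{t·g(t)} = -d/ds[G(s)] with G(s) = 1/(s - 6):
differentiating 1 time and applying the sign gives (s - 6)^(-2).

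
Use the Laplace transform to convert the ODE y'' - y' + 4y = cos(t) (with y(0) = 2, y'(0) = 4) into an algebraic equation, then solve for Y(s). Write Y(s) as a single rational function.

Y(s) = (2*s^3 + 2*s^2 + 3*s + 2)/(s^4 - s^3 + 5*s^2 - s + 4)

Transform both sides with L{·}.
The derivative rules (L{y''} = s^2 Y - s·y(0) - y'(0) and L{y'} = sY - y(0), with y(0) = 2, y'(0) = 4) turn the left side into (s^2 - s + 4)Y - (2*s + 2).
The right side is L{cos(t)} = s/(s^2 + 1).
So (s^2 - s + 4)Y = s/(s^2 + 1) + (2*s + 2).
Isolate Y and clear denominators.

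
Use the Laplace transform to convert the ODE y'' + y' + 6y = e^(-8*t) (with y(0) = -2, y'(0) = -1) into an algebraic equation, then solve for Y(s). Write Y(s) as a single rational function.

Y(s) = (-2*s^2 - 19*s - 23)/(s^3 + 9*s^2 + 14*s + 48)

Transform both sides with L{·}.
With L{y''} = s^2 Y - s·y(0) - y'(0) and L{y'} = sY - y(0), with y(0) = -2, y'(0) = -1: the LHS transforms to (s^2 + s + 6)Y - (-2*s - 3).
The right side is L{e^(-8*t)} = 1/(s + 8).
So (s^2 + s + 6)Y = 1/(s + 8) + (-2*s - 3).
Divide through and combine into a single rational function.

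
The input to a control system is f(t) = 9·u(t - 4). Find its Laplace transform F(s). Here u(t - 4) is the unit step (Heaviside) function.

F(s) = 9*exp(-4*s)/s

By the second shifting theorem, L{u(t - c)·g(t - c)} = e^(-cs)·G(s) with c = 4 and G(s) = L{g(t)}.
L{9} = 9/s.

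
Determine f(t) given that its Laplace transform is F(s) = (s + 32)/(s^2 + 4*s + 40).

Complete the square in the denominator: s^2 + 4*s + 40 = (s + 2)^2 + 6^2.
Split the numerator to match: s + 32 = 1·(s + 2) + 5·6.
Invert each term: 1·(s + 2)/((s + 2)^2 + 36) ↔ e^(-2t)cos(6t); 5·6/((s + 2)^2 + 36) ↔ 5e^(-2t)sin(6t).

f(t) = 5*exp(-2*t)*sin(6*t) + exp(-2*t)*cos(6*t)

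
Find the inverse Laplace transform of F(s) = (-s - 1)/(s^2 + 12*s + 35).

Factor the denominator: s^2 + 12*s + 35 = (s + 5)*(s + 7).
Partial fraction decomposition gives [-3/(s + 7)] + [2/(s + 5)].
Invert each term: -3/(s + 7) ↔ -3e^(-7t); 2/(s + 5) ↔ 2e^(-5t).

2*exp(-5*t) - 3*exp(-7*t)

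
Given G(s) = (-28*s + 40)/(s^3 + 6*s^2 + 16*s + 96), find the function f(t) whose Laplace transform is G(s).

f(t) = -sin(4*t) - 4*cos(4*t) + 4*exp(-6*t)

Factor the denominator: s^3 + 6*s^2 + 16*s + 96 = (s + 6)*(s^2 + 16).
Partial fraction decomposition gives [4/(s + 6)] + [-4*s/(s^2 + 16)] + [-4/(s^2 + 16)].
Invert each term: 4/(s + 6) ↔ 4e^(-6t); -4·s/(s^2 + 16) ↔ -4cos(4t); -1·4/(s^2 + 16) ↔ -sin(4t).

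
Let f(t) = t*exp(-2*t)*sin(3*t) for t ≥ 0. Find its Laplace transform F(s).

F(s) = 6*(s + 2)/(s^2 + 4*s + 13)^2

L{sin(3t)} = 3/(s^2 + 9).
Multiplying by e^(-2t) shifts s → s + 2, so L{exp(-2*t)*sin(3*t)} = 3/((s + 2)^2 + 9).
Then apply L{t·g(t)} = -d/ds[G(s)] with G(s) = 3/((s + 2)^2 + 9):
differentiating 1 time and applying the sign gives 6*(s + 2)/(s^2 + 4*s + 13)^2.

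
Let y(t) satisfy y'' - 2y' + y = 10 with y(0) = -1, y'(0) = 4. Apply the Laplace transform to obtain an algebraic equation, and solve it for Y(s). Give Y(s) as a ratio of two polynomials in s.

Y(s) = (-s^2 + 6*s + 10)/(s^3 - 2*s^2 + s)

Take the Laplace transform of both sides.
The derivative rules (L{y''} = s^2 Y - s·y(0) - y'(0) and L{y'} = sY - y(0), with y(0) = -1, y'(0) = 4) turn the left side into (s^2 - 2*s + 1)Y - (-s + 6).
The right side is L{10} = 10/s.
So (s^2 - 2*s + 1)Y = 10/s + (-s + 6).
Divide through and combine into a single rational function.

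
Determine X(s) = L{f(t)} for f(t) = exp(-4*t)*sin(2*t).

X(s) = 2/((s + 4)^2 + 4)

L{sin(2t)} = 2/(s^2 + 4).
By the first shifting theorem, multiplying by e^(-4t) replaces s with s + 4.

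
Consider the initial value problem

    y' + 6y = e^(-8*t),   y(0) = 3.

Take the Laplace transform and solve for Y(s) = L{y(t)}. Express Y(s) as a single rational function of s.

Y(s) = (3*s + 25)/(s^2 + 14*s + 48)

Take the Laplace transform of both sides.
The derivative rules (L{y'} = sY - y(0) = sY - 3) turn the left side into (s + 6)Y - (3).
The right side is L{e^(-8*t)} = 1/(s + 8).
So (s + 6)Y = 1/(s + 8) + (3).
Divide through and combine into a single rational function.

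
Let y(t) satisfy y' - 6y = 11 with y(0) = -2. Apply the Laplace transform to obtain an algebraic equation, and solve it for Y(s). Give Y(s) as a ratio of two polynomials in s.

Y(s) = (-2*s + 11)/(s^2 - 6*s)

Take the Laplace transform of both sides.
Using L{y'} = sY - y(0) = sY - (-2), the left side becomes (s - 6)Y - (-2).
The right side is L{11} = 11/s.
So (s - 6)Y = 11/s + (-2).
Isolate Y and clear denominators.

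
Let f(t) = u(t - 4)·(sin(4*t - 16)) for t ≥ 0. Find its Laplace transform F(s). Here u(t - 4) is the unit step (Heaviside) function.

F(s) = 4*exp(-4*s)/(s^2 + 16)

By the second shifting theorem, L{u(t - c)·g(t - c)} = e^(-cs)·G(s) with c = 4 and G(s) = L{g(t)}.
L{sin(4t)} = 4/(s^2 + 16).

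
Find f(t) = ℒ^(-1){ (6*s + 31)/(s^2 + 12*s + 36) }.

Factor the denominator: s^2 + 12*s + 36 = (s + 6)^2.
Partial fraction decomposition gives [6/(s + 6)] + [-5/(s + 6)^2].
Invert each term: 6/(s + 6) ↔ 6e^(-6t); -5/(s + 6)^2 ↔ -5t·e^(-6t).

f(t) = -5*t*exp(-6*t) + 6*exp(-6*t)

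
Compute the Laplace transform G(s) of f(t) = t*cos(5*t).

G(s) = (s - 5)*(s + 5)/(s^2 + 25)^2

L{cos(5t)} = s/(s^2 + 25).
Then apply L{t·g(t)} = -d/ds[H(s)] with H(s) = s/(s^2 + 25):
differentiating 1 time and applying the sign gives (s - 5)*(s + 5)/(s^2 + 25)^2.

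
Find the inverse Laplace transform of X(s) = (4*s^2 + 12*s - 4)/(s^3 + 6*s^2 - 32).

-2*t*exp(-4*t) + exp(2*t) + 3*exp(-4*t)

Factor the denominator: s^3 + 6*s^2 - 32 = (s - 2)*(s + 4)^2.
Partial fraction decomposition gives [3/(s + 4)] + [-2/(s + 4)^2] + [1/(s - 2)].
Invert each term: 3/(s + 4) ↔ 3e^(-4t); -2/(s + 4)^2 ↔ -2t·e^(-4t); 1/(s - 2) ↔ e^(2t).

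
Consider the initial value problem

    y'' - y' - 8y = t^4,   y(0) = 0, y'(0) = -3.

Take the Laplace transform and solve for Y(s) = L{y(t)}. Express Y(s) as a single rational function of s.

Y(s) = (-3*s^5 + 24)/(s^7 - s^6 - 8*s^5)

Transform both sides with L{·}.
With L{y''} = s^2 Y - s·y(0) - y'(0) and L{y'} = sY - y(0), with y(0) = 0, y'(0) = -3: the LHS transforms to (s^2 - s - 8)Y - (-3).
The right side is L{t^4} = 24/s^5.
So (s^2 - s - 8)Y = 24/s^5 + (-3).
Solve for Y(s) and write it as one ratio of polynomials.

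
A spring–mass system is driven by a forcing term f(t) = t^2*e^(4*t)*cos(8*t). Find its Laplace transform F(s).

F(s) = 2*(s - 4)*(s^2 - 8*s - 176)/(s^2 - 8*s + 80)^3

L{cos(8t)} = s/(s^2 + 64).
Multiplying by e^(4t) shifts s → s - 4, so L{e^(4*t)*cos(8*t)} = (s - 4)/((s - 4)^2 + 64).
Then apply L{t^2·g(t)} = (-1)^2 d^2/ds^2[G(s)] with G(s) = (s - 4)/((s - 4)^2 + 64):
differentiating 2 times and applying the sign gives 2*(s - 4)*(s^2 - 8*s - 176)/(s^2 - 8*s + 80)^3.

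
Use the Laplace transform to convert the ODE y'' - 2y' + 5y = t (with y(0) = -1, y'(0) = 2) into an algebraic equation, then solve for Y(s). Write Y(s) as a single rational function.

Y(s) = (-s^3 + 4*s^2 + 1)/(s^4 - 2*s^3 + 5*s^2)

Take the Laplace transform of both sides.
With L{y''} = s^2 Y - s·y(0) - y'(0) and L{y'} = sY - y(0), with y(0) = -1, y'(0) = 2: the LHS transforms to (s^2 - 2*s + 5)Y - (-s + 4).
The right side is L{t} = s^(-2).
So (s^2 - 2*s + 5)Y = s^(-2) + (-s + 4).
Solve for Y(s) and write it as one ratio of polynomials.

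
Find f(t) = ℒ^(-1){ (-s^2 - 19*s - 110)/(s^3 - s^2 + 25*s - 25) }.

f(t) = -5*exp(t) - 3*sin(5*t) + 4*cos(5*t)

Factor the denominator: s^3 - s^2 + 25*s - 25 = (s - 1)*(s^2 + 25).
Partial fraction decomposition gives [-5/(s - 1)] + [4*s/(s^2 + 25)] + [-15/(s^2 + 25)].
Invert each term: -5/(s - 1) ↔ -5e^(t); 4·s/(s^2 + 25) ↔ 4cos(5t); -3·5/(s^2 + 25) ↔ -3sin(5t).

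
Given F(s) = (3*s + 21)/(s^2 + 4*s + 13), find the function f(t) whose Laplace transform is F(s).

Complete the square in the denominator: s^2 + 4*s + 13 = (s + 2)^2 + 3^2.
Split the numerator to match: 3*s + 21 = 3·(s + 2) + 5·3.
Invert each term: 3·(s + 2)/((s + 2)^2 + 9) ↔ 3e^(-2t)cos(3t); 5·3/((s + 2)^2 + 9) ↔ 5e^(-2t)sin(3t).

f(t) = 5*exp(-2*t)*sin(3*t) + 3*exp(-2*t)*cos(3*t)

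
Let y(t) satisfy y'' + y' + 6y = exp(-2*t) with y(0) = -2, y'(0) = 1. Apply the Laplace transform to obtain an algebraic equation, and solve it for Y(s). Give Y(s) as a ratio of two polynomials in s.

Laplace-transform each side.
Using L{y''} = s^2 Y - s·y(0) - y'(0) and L{y'} = sY - y(0), with y(0) = -2, y'(0) = 1, the left side becomes (s^2 + s + 6)Y - (-2*s - 1).
The right side is L{exp(-2*t)} = 1/(s + 2).
So (s^2 + s + 6)Y = 1/(s + 2) + (-2*s - 1).
Solve for Y(s) and write it as one ratio of polynomials.

Y(s) = (-2*s^2 - 5*s - 1)/(s^3 + 3*s^2 + 8*s + 12)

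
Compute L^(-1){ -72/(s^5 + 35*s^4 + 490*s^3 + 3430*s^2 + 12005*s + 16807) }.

-3*t^4*exp(-7*t)

Rewrite the denominator: s^5 + 35*s^4 + 490*s^3 + 3430*s^2 + 12005*s + 16807 = (s + 7)^5.
The form in (s + 7) signals a first-shifting-theorem factor e^(-7t).
Since L{t^4} = 4!/s^5 = 24/s^5, the inverse is t^4*e^(-7*t), scaled by -3.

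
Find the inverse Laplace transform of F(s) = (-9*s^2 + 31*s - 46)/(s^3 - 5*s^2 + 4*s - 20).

Factor the denominator: s^3 - 5*s^2 + 4*s - 20 = (s - 5)*(s^2 + 4).
Partial fraction decomposition gives [-4/(s - 5)] + [-5*s/(s^2 + 4)] + [6/(s^2 + 4)].
Invert each term: -4/(s - 5) ↔ -4e^(5t); -5·s/(s^2 + 4) ↔ -5cos(2t); 3·2/(s^2 + 4) ↔ 3sin(2t).

-4*exp(5*t) + 3*sin(2*t) - 5*cos(2*t)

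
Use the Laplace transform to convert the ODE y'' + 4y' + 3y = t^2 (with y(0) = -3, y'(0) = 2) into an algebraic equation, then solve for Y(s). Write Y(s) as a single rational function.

Take the Laplace transform of both sides.
With L{y''} = s^2 Y - s·y(0) - y'(0) and L{y'} = sY - y(0), with y(0) = -3, y'(0) = 2: the LHS transforms to (s^2 + 4*s + 3)Y - (-3*s - 10).
The right side is L{t^2} = 2/s^3.
So (s^2 + 4*s + 3)Y = 2/s^3 + (-3*s - 10).
Solve for Y(s) and write it as one ratio of polynomials.

Y(s) = (-3*s^4 - 10*s^3 + 2)/(s^5 + 4*s^4 + 3*s^3)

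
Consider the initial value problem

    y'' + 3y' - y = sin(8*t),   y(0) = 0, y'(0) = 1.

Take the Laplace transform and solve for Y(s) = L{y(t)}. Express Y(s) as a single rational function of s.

Y(s) = (s^2 + 72)/(s^4 + 3*s^3 + 63*s^2 + 192*s - 64)

Take the Laplace transform of both sides.
Using L{y''} = s^2 Y - s·y(0) - y'(0) and L{y'} = sY - y(0), with y(0) = 0, y'(0) = 1, the left side becomes (s^2 + 3*s - 1)Y - (1).
The right side is L{sin(8*t)} = 8/(s^2 + 64).
So (s^2 + 3*s - 1)Y = 8/(s^2 + 64) + (1).
Divide through and combine into a single rational function.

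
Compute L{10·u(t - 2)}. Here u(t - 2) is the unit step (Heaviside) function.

By the second shifting theorem, L{u(t - c)·g(t - c)} = e^(-cs)·G(s) with c = 2 and G(s) = L{g(t)}.
L{10} = 10/s.

10*exp(-2*s)/s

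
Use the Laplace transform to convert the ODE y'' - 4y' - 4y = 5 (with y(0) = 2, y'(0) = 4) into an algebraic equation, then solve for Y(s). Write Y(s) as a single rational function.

Y(s) = (2*s^2 - 4*s + 5)/(s^3 - 4*s^2 - 4*s)

Laplace-transform each side.
The derivative rules (L{y''} = s^2 Y - s·y(0) - y'(0) and L{y'} = sY - y(0), with y(0) = 2, y'(0) = 4) turn the left side into (s^2 - 4*s - 4)Y - (2*s - 4).
The right side is L{5} = 5/s.
So (s^2 - 4*s - 4)Y = 5/s + (2*s - 4).
Solve for Y(s) and write it as one ratio of polynomials.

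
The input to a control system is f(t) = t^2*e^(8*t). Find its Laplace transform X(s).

L{e^(8t)} = 1/(s - 8).
Then apply L{t^2·g(t)} = (-1)^2 d^2/ds^2[G(s)] with G(s) = 1/(s - 8):
differentiating 2 times and applying the sign gives 2/(s - 8)^3.

X(s) = 2/(s - 8)^3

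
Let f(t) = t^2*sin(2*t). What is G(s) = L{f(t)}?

L{sin(2t)} = 2/(s^2 + 4).
Then apply L{t^2·g(t)} = (-1)^2 d^2/ds^2[H(s)] with H(s) = 2/(s^2 + 4):
differentiating 2 times and applying the sign gives 4*(3*s^2 - 4)/(s^2 + 4)^3.

G(s) = 4*(3*s^2 - 4)/(s^2 + 4)^3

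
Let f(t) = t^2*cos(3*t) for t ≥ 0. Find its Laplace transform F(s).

F(s) = 2*s*(s^2 - 27)/(s^2 + 9)^3

L{cos(3t)} = s/(s^2 + 9).
Then apply L{t^2·g(t)} = (-1)^2 d^2/ds^2[G(s)] with G(s) = s/(s^2 + 9):
differentiating 2 times and applying the sign gives 2*s*(s^2 - 27)/(s^2 + 9)^3.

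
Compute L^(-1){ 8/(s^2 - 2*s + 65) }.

Rewrite the denominator: s^2 - 2*s + 65 = (s - 1)^2 + 64.
The form in (s - 1) signals a first-shifting-theorem factor e^(t).
Since L{sin(8t)} = 8/(s^2 + 64), the inverse is e^(t)*sin(8*t).

exp(t)*sin(8*t)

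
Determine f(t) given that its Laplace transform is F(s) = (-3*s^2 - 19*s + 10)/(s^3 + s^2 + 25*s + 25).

f(t) = -3*sin(5*t) - 4*cos(5*t) + exp(-t)

Factor the denominator: s^3 + s^2 + 25*s + 25 = (s + 1)*(s^2 + 25).
Partial fraction decomposition gives [1/(s + 1)] + [-4*s/(s^2 + 25)] + [-15/(s^2 + 25)].
Invert each term: 1/(s + 1) ↔ e^(-t); -4·s/(s^2 + 25) ↔ -4cos(5t); -3·5/(s^2 + 25) ↔ -3sin(5t).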